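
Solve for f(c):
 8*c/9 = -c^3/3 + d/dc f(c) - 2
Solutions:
 f(c) = C1 + c^4/12 + 4*c^2/9 + 2*c


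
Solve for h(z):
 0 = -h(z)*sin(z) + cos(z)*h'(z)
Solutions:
 h(z) = C1/cos(z)


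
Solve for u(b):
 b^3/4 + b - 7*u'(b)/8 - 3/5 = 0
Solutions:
 u(b) = C1 + b^4/14 + 4*b^2/7 - 24*b/35


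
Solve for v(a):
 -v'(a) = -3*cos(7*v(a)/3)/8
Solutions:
 -3*a/8 - 3*log(sin(7*v(a)/3) - 1)/14 + 3*log(sin(7*v(a)/3) + 1)/14 = C1


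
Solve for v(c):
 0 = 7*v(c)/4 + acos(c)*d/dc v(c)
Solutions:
 v(c) = C1*exp(-7*Integral(1/acos(c), c)/4)


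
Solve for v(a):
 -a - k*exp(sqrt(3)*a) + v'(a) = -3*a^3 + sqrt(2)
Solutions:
 v(a) = C1 - 3*a^4/4 + a^2/2 + sqrt(2)*a + sqrt(3)*k*exp(sqrt(3)*a)/3


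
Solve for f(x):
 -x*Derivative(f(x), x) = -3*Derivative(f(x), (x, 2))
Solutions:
 f(x) = C1 + C2*erfi(sqrt(6)*x/6)


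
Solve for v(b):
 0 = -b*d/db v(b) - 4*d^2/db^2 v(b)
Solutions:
 v(b) = C1 + C2*erf(sqrt(2)*b/4)


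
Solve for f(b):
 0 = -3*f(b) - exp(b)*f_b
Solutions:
 f(b) = C1*exp(3*exp(-b))


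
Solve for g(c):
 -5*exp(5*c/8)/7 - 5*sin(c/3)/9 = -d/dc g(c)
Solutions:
 g(c) = C1 + 8*exp(5*c/8)/7 - 5*cos(c/3)/3


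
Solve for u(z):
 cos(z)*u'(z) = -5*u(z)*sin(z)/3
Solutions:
 u(z) = C1*cos(z)^(5/3)


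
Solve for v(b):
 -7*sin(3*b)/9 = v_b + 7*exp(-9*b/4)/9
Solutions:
 v(b) = C1 + 7*cos(3*b)/27 + 28*exp(-9*b/4)/81


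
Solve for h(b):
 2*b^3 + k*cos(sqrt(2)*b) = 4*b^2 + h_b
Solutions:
 h(b) = C1 + b^4/2 - 4*b^3/3 + sqrt(2)*k*sin(sqrt(2)*b)/2


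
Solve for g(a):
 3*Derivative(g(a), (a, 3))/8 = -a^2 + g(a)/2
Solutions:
 g(a) = C3*exp(6^(2/3)*a/3) + 2*a^2 + (C1*sin(2^(2/3)*3^(1/6)*a/2) + C2*cos(2^(2/3)*3^(1/6)*a/2))*exp(-6^(2/3)*a/6)


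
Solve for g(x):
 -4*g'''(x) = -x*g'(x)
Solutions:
 g(x) = C1 + Integral(C2*airyai(2^(1/3)*x/2) + C3*airybi(2^(1/3)*x/2), x)


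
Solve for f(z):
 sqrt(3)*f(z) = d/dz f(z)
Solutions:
 f(z) = C1*exp(sqrt(3)*z)


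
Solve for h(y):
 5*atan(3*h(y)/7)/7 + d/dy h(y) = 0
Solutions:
 Integral(1/atan(3*_y/7), (_y, h(y))) = C1 - 5*y/7


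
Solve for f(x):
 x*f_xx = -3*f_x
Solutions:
 f(x) = C1 + C2/x^2


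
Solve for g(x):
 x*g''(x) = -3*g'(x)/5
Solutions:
 g(x) = C1 + C2*x^(2/5)


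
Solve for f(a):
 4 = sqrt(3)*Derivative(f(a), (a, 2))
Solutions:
 f(a) = C1 + C2*a + 2*sqrt(3)*a^2/3


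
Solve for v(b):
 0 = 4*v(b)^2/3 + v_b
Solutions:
 v(b) = 3/(C1 + 4*b)


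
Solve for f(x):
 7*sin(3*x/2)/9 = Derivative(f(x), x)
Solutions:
 f(x) = C1 - 14*cos(3*x/2)/27


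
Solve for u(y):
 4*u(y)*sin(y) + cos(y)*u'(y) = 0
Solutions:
 u(y) = C1*cos(y)^4


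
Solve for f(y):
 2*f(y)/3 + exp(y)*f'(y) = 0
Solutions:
 f(y) = C1*exp(2*exp(-y)/3)


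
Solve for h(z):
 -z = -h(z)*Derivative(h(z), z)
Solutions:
 h(z) = -sqrt(C1 + z^2)
 h(z) = sqrt(C1 + z^2)


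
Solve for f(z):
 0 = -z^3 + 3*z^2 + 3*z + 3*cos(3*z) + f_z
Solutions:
 f(z) = C1 + z^4/4 - z^3 - 3*z^2/2 - sin(3*z)


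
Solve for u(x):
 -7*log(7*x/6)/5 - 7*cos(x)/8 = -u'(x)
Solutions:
 u(x) = C1 + 7*x*log(x)/5 - 7*x*log(6)/5 - 7*x/5 + 7*x*log(7)/5 + 7*sin(x)/8


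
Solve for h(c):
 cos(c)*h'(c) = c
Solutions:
 h(c) = C1 + Integral(c/cos(c), c)


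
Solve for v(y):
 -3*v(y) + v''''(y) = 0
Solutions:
 v(y) = C1*exp(-3^(1/4)*y) + C2*exp(3^(1/4)*y) + C3*sin(3^(1/4)*y) + C4*cos(3^(1/4)*y)


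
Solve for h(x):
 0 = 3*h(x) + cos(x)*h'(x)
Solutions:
 h(x) = C1*(sin(x) - 1)^(3/2)/(sin(x) + 1)^(3/2)


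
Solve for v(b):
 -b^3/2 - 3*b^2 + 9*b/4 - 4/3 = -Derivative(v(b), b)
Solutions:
 v(b) = C1 + b^4/8 + b^3 - 9*b^2/8 + 4*b/3


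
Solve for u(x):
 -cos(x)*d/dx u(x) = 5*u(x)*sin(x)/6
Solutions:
 u(x) = C1*cos(x)^(5/6)


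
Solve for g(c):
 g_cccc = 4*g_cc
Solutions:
 g(c) = C1 + C2*c + C3*exp(-2*c) + C4*exp(2*c)


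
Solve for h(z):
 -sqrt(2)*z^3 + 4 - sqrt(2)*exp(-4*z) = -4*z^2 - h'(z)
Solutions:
 h(z) = C1 + sqrt(2)*z^4/4 - 4*z^3/3 - 4*z - sqrt(2)*exp(-4*z)/4


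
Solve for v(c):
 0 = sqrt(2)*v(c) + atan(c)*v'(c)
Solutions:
 v(c) = C1*exp(-sqrt(2)*Integral(1/atan(c), c))


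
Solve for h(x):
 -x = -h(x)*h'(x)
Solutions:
 h(x) = -sqrt(C1 + x^2)
 h(x) = sqrt(C1 + x^2)


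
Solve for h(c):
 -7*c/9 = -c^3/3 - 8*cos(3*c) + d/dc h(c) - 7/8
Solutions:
 h(c) = C1 + c^4/12 - 7*c^2/18 + 7*c/8 + 8*sin(3*c)/3


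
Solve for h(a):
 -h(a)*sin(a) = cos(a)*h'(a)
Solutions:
 h(a) = C1*cos(a)


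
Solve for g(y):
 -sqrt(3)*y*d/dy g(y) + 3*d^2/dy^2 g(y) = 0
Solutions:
 g(y) = C1 + C2*erfi(sqrt(2)*3^(3/4)*y/6)


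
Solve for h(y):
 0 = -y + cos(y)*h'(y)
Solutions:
 h(y) = C1 + Integral(y/cos(y), y)


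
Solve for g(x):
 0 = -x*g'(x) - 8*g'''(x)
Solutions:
 g(x) = C1 + Integral(C2*airyai(-x/2) + C3*airybi(-x/2), x)


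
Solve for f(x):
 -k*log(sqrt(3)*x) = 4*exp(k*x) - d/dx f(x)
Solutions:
 f(x) = C1 + k*x*log(x) + k*x*(-1 + log(3)/2) + Piecewise((4*exp(k*x)/k, Ne(k, 0)), (4*x, True))


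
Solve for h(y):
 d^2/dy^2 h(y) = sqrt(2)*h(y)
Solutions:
 h(y) = C1*exp(-2^(1/4)*y) + C2*exp(2^(1/4)*y)


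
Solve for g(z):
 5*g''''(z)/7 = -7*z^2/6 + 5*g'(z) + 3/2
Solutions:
 g(z) = C1 + C4*exp(7^(1/3)*z) + 7*z^3/90 - 3*z/10 + (C2*sin(sqrt(3)*7^(1/3)*z/2) + C3*cos(sqrt(3)*7^(1/3)*z/2))*exp(-7^(1/3)*z/2)


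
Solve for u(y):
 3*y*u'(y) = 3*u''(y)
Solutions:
 u(y) = C1 + C2*erfi(sqrt(2)*y/2)


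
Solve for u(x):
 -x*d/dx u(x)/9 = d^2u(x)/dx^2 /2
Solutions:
 u(x) = C1 + C2*erf(x/3)


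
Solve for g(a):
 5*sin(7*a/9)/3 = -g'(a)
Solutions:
 g(a) = C1 + 15*cos(7*a/9)/7


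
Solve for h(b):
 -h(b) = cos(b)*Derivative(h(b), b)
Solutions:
 h(b) = C1*sqrt(sin(b) - 1)/sqrt(sin(b) + 1)


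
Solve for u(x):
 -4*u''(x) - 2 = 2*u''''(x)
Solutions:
 u(x) = C1 + C2*x + C3*sin(sqrt(2)*x) + C4*cos(sqrt(2)*x) - x^2/4


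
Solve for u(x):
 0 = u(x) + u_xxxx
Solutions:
 u(x) = (C1*sin(sqrt(2)*x/2) + C2*cos(sqrt(2)*x/2))*exp(-sqrt(2)*x/2) + (C3*sin(sqrt(2)*x/2) + C4*cos(sqrt(2)*x/2))*exp(sqrt(2)*x/2)


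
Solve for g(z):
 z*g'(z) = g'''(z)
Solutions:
 g(z) = C1 + Integral(C2*airyai(z) + C3*airybi(z), z)


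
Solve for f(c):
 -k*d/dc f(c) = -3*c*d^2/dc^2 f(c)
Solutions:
 f(c) = C1 + c^(re(k)/3 + 1)*(C2*sin(log(c)*Abs(im(k))/3) + C3*cos(log(c)*im(k)/3))


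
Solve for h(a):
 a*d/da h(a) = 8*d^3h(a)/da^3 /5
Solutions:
 h(a) = C1 + Integral(C2*airyai(5^(1/3)*a/2) + C3*airybi(5^(1/3)*a/2), a)


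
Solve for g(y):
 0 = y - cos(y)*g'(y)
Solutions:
 g(y) = C1 + Integral(y/cos(y), y)


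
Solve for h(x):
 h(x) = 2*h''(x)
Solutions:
 h(x) = C1*exp(-sqrt(2)*x/2) + C2*exp(sqrt(2)*x/2)


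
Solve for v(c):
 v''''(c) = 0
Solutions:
 v(c) = C1 + C2*c + C3*c^2 + C4*c^3


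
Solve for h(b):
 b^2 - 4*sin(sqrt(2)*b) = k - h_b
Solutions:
 h(b) = C1 - b^3/3 + b*k - 2*sqrt(2)*cos(sqrt(2)*b)


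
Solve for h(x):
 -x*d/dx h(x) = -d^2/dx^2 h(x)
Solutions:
 h(x) = C1 + C2*erfi(sqrt(2)*x/2)


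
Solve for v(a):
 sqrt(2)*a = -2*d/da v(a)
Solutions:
 v(a) = C1 - sqrt(2)*a^2/4


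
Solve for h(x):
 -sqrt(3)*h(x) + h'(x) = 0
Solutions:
 h(x) = C1*exp(sqrt(3)*x)


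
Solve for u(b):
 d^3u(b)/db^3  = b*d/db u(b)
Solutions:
 u(b) = C1 + Integral(C2*airyai(b) + C3*airybi(b), b)


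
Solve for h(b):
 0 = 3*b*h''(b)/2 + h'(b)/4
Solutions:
 h(b) = C1 + C2*b^(5/6)


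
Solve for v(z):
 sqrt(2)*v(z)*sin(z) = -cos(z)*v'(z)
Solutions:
 v(z) = C1*cos(z)^(sqrt(2))


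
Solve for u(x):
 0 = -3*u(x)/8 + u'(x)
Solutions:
 u(x) = C1*exp(3*x/8)


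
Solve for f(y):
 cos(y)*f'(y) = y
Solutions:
 f(y) = C1 + Integral(y/cos(y), y)


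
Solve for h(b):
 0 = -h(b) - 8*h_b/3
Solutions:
 h(b) = C1*exp(-3*b/8)


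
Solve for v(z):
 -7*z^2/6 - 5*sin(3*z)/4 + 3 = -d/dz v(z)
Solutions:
 v(z) = C1 + 7*z^3/18 - 3*z - 5*cos(3*z)/12


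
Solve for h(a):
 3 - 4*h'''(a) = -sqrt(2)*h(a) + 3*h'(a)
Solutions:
 h(a) = C1*exp(-2^(1/6)*a*(-2/(2 + sqrt(6))^(1/3) + 2^(2/3)*(2 + sqrt(6))^(1/3))/8)*sin(2^(1/6)*sqrt(3)*a*(2/(2 + sqrt(6))^(1/3) + 2^(2/3)*(2 + sqrt(6))^(1/3))/8) + C2*exp(-2^(1/6)*a*(-2/(2 + sqrt(6))^(1/3) + 2^(2/3)*(2 + sqrt(6))^(1/3))/8)*cos(2^(1/6)*sqrt(3)*a*(2/(2 + sqrt(6))^(1/3) + 2^(2/3)*(2 + sqrt(6))^(1/3))/8) + C3*exp(2^(1/6)*a*(-2/(2 + sqrt(6))^(1/3) + 2^(2/3)*(2 + sqrt(6))^(1/3))/4) - 3*sqrt(2)/2


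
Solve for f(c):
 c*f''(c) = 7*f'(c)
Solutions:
 f(c) = C1 + C2*c^8


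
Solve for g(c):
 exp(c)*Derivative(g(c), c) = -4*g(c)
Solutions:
 g(c) = C1*exp(4*exp(-c))


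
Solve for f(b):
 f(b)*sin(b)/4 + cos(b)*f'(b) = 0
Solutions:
 f(b) = C1*cos(b)^(1/4)


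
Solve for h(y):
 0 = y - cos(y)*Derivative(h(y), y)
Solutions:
 h(y) = C1 + Integral(y/cos(y), y)


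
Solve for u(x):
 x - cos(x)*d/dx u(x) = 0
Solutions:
 u(x) = C1 + Integral(x/cos(x), x)


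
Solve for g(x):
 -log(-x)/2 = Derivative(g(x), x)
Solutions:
 g(x) = C1 - x*log(-x)/2 + x/2


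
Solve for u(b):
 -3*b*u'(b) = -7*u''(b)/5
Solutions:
 u(b) = C1 + C2*erfi(sqrt(210)*b/14)


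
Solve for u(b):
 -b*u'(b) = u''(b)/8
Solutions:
 u(b) = C1 + C2*erf(2*b)


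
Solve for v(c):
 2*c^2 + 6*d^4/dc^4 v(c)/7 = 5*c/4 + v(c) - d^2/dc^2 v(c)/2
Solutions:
 v(c) = C1*exp(-sqrt(6)*c*sqrt(-7 + sqrt(721))/12) + C2*exp(sqrt(6)*c*sqrt(-7 + sqrt(721))/12) + C3*sin(sqrt(6)*c*sqrt(7 + sqrt(721))/12) + C4*cos(sqrt(6)*c*sqrt(7 + sqrt(721))/12) + 2*c^2 - 5*c/4 + 2


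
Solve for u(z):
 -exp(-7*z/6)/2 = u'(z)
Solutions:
 u(z) = C1 + 3*exp(-7*z/6)/7


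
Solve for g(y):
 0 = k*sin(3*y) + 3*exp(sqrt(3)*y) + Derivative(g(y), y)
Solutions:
 g(y) = C1 + k*cos(3*y)/3 - sqrt(3)*exp(sqrt(3)*y)


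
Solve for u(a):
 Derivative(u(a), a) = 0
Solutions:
 u(a) = C1


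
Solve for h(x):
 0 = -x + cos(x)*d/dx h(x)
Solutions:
 h(x) = C1 + Integral(x/cos(x), x)


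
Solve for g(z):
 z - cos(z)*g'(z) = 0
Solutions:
 g(z) = C1 + Integral(z/cos(z), z)


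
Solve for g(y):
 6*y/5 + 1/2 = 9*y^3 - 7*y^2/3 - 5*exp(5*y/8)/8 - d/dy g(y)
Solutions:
 g(y) = C1 + 9*y^4/4 - 7*y^3/9 - 3*y^2/5 - y/2 - exp(y)^(5/8)


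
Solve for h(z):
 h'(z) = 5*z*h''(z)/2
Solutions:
 h(z) = C1 + C2*z^(7/5)


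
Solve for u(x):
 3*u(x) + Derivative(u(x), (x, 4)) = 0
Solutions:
 u(x) = (C1*sin(sqrt(2)*3^(1/4)*x/2) + C2*cos(sqrt(2)*3^(1/4)*x/2))*exp(-sqrt(2)*3^(1/4)*x/2) + (C3*sin(sqrt(2)*3^(1/4)*x/2) + C4*cos(sqrt(2)*3^(1/4)*x/2))*exp(sqrt(2)*3^(1/4)*x/2)


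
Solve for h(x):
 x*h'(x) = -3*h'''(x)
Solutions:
 h(x) = C1 + Integral(C2*airyai(-3^(2/3)*x/3) + C3*airybi(-3^(2/3)*x/3), x)


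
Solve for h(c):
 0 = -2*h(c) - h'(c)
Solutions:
 h(c) = C1*exp(-2*c)


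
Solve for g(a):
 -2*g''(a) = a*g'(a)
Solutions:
 g(a) = C1 + C2*erf(a/2)


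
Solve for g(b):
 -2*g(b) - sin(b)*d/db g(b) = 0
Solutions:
 g(b) = C1*(cos(b) + 1)/(cos(b) - 1)


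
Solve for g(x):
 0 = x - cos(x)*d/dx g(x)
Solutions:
 g(x) = C1 + Integral(x/cos(x), x)


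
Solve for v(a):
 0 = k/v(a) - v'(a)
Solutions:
 v(a) = -sqrt(C1 + 2*a*k)
 v(a) = sqrt(C1 + 2*a*k)


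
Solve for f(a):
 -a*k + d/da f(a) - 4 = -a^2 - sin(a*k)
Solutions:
 f(a) = C1 - a^3/3 + a^2*k/2 + 4*a + cos(a*k)/k


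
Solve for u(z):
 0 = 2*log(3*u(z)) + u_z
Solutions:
 Integral(1/(log(_y) + log(3)), (_y, u(z)))/2 = C1 - z


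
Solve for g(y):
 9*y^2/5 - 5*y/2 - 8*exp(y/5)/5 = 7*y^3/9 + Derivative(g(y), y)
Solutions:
 g(y) = C1 - 7*y^4/36 + 3*y^3/5 - 5*y^2/4 - 8*exp(y/5)


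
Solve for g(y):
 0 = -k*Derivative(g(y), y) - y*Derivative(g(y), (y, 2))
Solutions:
 g(y) = C1 + y^(1 - re(k))*(C2*sin(log(y)*Abs(im(k))) + C3*cos(log(y)*im(k)))


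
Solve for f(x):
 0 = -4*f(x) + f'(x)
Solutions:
 f(x) = C1*exp(4*x)


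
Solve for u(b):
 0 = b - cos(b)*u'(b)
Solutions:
 u(b) = C1 + Integral(b/cos(b), b)


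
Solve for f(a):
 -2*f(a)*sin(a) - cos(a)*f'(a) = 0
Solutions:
 f(a) = C1*cos(a)^2


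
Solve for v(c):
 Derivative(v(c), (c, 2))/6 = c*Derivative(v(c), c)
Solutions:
 v(c) = C1 + C2*erfi(sqrt(3)*c)


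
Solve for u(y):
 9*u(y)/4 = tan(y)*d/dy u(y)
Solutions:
 u(y) = C1*sin(y)^(9/4)


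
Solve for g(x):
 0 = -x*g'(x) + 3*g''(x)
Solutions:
 g(x) = C1 + C2*erfi(sqrt(6)*x/6)


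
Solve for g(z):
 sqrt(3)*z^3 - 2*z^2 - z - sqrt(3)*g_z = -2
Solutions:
 g(z) = C1 + z^4/4 - 2*sqrt(3)*z^3/9 - sqrt(3)*z^2/6 + 2*sqrt(3)*z/3


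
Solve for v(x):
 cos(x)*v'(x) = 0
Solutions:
 v(x) = C1


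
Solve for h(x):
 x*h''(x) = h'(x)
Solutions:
 h(x) = C1 + C2*x^2


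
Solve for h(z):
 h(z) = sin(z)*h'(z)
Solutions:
 h(z) = C1*sqrt(cos(z) - 1)/sqrt(cos(z) + 1)


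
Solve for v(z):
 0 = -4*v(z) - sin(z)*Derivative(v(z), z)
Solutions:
 v(z) = C1*(cos(z)^2 + 2*cos(z) + 1)/(cos(z)^2 - 2*cos(z) + 1)


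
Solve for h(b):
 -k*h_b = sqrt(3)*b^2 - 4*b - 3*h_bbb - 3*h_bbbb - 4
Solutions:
 h(b) = C1 + C2*exp(-b*((-9*k/2 + sqrt((2 - 9*k)^2 - 4)/2 + 1)^(1/3) + 1 + (-9*k/2 + sqrt((2 - 9*k)^2 - 4)/2 + 1)^(-1/3))/3) + C3*exp(b*((-9*k/2 + sqrt((2 - 9*k)^2 - 4)/2 + 1)^(1/3) - sqrt(3)*I*(-9*k/2 + sqrt((2 - 9*k)^2 - 4)/2 + 1)^(1/3) - 2 - 4/((-1 + sqrt(3)*I)*(-9*k/2 + sqrt((2 - 9*k)^2 - 4)/2 + 1)^(1/3)))/6) + C4*exp(b*((-9*k/2 + sqrt((2 - 9*k)^2 - 4)/2 + 1)^(1/3) + sqrt(3)*I*(-9*k/2 + sqrt((2 - 9*k)^2 - 4)/2 + 1)^(1/3) - 2 + 4/((1 + sqrt(3)*I)*(-9*k/2 + sqrt((2 - 9*k)^2 - 4)/2 + 1)^(1/3)))/6) - sqrt(3)*b^3/(3*k) + 2*b^2/k + 4*b/k - 6*sqrt(3)*b/k^2


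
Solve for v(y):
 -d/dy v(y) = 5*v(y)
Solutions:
 v(y) = C1*exp(-5*y)


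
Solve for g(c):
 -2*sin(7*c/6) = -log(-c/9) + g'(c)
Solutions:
 g(c) = C1 + c*log(-c) - 2*c*log(3) - c + 12*cos(7*c/6)/7


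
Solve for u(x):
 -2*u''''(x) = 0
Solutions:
 u(x) = C1 + C2*x + C3*x^2 + C4*x^3


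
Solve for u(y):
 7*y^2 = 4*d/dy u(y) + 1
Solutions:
 u(y) = C1 + 7*y^3/12 - y/4


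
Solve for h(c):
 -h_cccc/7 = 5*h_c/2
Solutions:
 h(c) = C1 + C4*exp(-2^(2/3)*35^(1/3)*c/2) + (C2*sin(2^(2/3)*sqrt(3)*35^(1/3)*c/4) + C3*cos(2^(2/3)*sqrt(3)*35^(1/3)*c/4))*exp(2^(2/3)*35^(1/3)*c/4)


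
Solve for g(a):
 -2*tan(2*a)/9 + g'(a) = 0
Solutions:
 g(a) = C1 - log(cos(2*a))/9


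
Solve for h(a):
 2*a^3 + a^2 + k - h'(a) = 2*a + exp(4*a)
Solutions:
 h(a) = C1 + a^4/2 + a^3/3 - a^2 + a*k - exp(4*a)/4


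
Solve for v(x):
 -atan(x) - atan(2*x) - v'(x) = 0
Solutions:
 v(x) = C1 - x*atan(x) - x*atan(2*x) + log(x^2 + 1)/2 + log(4*x^2 + 1)/4


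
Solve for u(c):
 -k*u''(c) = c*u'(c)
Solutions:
 u(c) = C1 + C2*sqrt(k)*erf(sqrt(2)*c*sqrt(1/k)/2)


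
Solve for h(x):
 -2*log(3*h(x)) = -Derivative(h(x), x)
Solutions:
 -Integral(1/(log(_y) + log(3)), (_y, h(x)))/2 = C1 - x


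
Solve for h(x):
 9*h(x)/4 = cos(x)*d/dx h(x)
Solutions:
 h(x) = C1*(sin(x) + 1)^(9/8)/(sin(x) - 1)^(9/8)


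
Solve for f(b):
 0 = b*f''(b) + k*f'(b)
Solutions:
 f(b) = C1 + b^(1 - re(k))*(C2*sin(log(b)*Abs(im(k))) + C3*cos(log(b)*im(k)))


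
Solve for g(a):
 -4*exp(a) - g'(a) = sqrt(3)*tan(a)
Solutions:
 g(a) = C1 - 4*exp(a) + sqrt(3)*log(cos(a))


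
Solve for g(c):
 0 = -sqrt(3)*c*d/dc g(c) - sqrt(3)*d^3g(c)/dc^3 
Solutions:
 g(c) = C1 + Integral(C2*airyai(-c) + C3*airybi(-c), c)


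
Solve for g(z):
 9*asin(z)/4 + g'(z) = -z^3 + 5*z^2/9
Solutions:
 g(z) = C1 - z^4/4 + 5*z^3/27 - 9*z*asin(z)/4 - 9*sqrt(1 - z^2)/4


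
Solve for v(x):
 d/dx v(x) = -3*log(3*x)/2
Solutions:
 v(x) = C1 - 3*x*log(x)/2 - 3*x*log(3)/2 + 3*x/2


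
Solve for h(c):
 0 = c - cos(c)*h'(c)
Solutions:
 h(c) = C1 + Integral(c/cos(c), c)


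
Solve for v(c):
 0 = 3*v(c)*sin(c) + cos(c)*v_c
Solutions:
 v(c) = C1*cos(c)^3


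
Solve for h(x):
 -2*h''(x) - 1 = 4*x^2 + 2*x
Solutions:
 h(x) = C1 + C2*x - x^4/6 - x^3/6 - x^2/4


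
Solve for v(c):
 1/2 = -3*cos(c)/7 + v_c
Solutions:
 v(c) = C1 + c/2 + 3*sin(c)/7


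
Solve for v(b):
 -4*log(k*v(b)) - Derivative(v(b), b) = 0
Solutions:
 li(k*v(b))/k = C1 - 4*b


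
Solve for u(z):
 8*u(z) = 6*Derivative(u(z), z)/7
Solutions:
 u(z) = C1*exp(28*z/3)


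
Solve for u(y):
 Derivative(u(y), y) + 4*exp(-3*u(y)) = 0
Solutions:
 u(y) = log(C1 - 12*y)/3
 u(y) = log((-3^(1/3) - 3^(5/6)*I)*(C1 - 4*y)^(1/3)/2)
 u(y) = log((-3^(1/3) + 3^(5/6)*I)*(C1 - 4*y)^(1/3)/2)


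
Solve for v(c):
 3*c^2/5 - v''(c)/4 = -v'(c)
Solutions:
 v(c) = C1 + C2*exp(4*c) - c^3/5 - 3*c^2/20 - 3*c/40


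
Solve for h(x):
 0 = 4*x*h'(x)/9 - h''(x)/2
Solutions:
 h(x) = C1 + C2*erfi(2*x/3)


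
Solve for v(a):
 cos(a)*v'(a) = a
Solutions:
 v(a) = C1 + Integral(a/cos(a), a)


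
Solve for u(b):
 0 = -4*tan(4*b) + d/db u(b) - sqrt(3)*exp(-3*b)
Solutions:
 u(b) = C1 + log(tan(4*b)^2 + 1)/2 - sqrt(3)*exp(-3*b)/3


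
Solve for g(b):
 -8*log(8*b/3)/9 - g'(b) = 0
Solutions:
 g(b) = C1 - 8*b*log(b)/9 - 8*b*log(2)/3 + 8*b/9 + 8*b*log(3)/9


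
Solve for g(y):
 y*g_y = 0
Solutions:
 g(y) = C1


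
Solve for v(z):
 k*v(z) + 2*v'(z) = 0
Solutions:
 v(z) = C1*exp(-k*z/2)


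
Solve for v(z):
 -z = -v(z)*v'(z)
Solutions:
 v(z) = -sqrt(C1 + z^2)
 v(z) = sqrt(C1 + z^2)


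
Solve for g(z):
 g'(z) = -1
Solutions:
 g(z) = C1 - z


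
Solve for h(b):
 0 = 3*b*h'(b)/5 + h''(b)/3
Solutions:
 h(b) = C1 + C2*erf(3*sqrt(10)*b/10)


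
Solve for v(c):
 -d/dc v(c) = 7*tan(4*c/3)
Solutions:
 v(c) = C1 + 21*log(cos(4*c/3))/4


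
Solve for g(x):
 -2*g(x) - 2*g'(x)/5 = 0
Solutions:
 g(x) = C1*exp(-5*x)


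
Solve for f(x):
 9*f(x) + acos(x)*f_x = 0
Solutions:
 f(x) = C1*exp(-9*Integral(1/acos(x), x))


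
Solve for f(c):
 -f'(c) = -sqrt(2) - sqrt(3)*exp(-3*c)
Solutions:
 f(c) = C1 + sqrt(2)*c - sqrt(3)*exp(-3*c)/3


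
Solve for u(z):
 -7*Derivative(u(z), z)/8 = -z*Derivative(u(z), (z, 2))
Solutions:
 u(z) = C1 + C2*z^(15/8)


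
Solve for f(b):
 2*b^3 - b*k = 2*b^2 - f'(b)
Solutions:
 f(b) = C1 - b^4/2 + 2*b^3/3 + b^2*k/2


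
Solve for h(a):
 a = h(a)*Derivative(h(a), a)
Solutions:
 h(a) = -sqrt(C1 + a^2)
 h(a) = sqrt(C1 + a^2)


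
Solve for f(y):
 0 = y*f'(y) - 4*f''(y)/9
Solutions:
 f(y) = C1 + C2*erfi(3*sqrt(2)*y/4)


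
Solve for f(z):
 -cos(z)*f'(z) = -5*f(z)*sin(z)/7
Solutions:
 f(z) = C1/cos(z)^(5/7)


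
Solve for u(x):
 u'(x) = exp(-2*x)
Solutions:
 u(x) = C1 - exp(-2*x)/2


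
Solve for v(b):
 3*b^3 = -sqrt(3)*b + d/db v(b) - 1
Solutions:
 v(b) = C1 + 3*b^4/4 + sqrt(3)*b^2/2 + b


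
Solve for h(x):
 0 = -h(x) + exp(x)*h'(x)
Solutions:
 h(x) = C1*exp(-exp(-x))


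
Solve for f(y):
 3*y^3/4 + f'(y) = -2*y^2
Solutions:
 f(y) = C1 - 3*y^4/16 - 2*y^3/3


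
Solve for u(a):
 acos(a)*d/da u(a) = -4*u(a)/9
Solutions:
 u(a) = C1*exp(-4*Integral(1/acos(a), a)/9)


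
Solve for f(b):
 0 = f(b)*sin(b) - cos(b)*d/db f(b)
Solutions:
 f(b) = C1/cos(b)


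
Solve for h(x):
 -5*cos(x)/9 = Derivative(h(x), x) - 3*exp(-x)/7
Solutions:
 h(x) = C1 - 5*sin(x)/9 - 3*exp(-x)/7


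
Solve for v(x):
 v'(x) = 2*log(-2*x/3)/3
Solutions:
 v(x) = C1 + 2*x*log(-x)/3 + 2*x*(-log(3) - 1 + log(2))/3


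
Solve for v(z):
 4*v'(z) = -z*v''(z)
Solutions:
 v(z) = C1 + C2/z^3


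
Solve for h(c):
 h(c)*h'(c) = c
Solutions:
 h(c) = -sqrt(C1 + c^2)
 h(c) = sqrt(C1 + c^2)


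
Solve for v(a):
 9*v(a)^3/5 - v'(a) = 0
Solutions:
 v(a) = -sqrt(10)*sqrt(-1/(C1 + 9*a))/2
 v(a) = sqrt(10)*sqrt(-1/(C1 + 9*a))/2


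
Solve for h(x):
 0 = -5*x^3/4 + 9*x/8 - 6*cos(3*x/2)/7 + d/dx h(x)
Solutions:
 h(x) = C1 + 5*x^4/16 - 9*x^2/16 + 4*sin(3*x/2)/7


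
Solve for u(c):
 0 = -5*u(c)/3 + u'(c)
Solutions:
 u(c) = C1*exp(5*c/3)


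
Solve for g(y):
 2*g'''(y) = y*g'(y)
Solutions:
 g(y) = C1 + Integral(C2*airyai(2^(2/3)*y/2) + C3*airybi(2^(2/3)*y/2), y)


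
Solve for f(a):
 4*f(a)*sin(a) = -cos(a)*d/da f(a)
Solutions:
 f(a) = C1*cos(a)^4


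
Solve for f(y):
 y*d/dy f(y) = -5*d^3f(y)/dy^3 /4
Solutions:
 f(y) = C1 + Integral(C2*airyai(-10^(2/3)*y/5) + C3*airybi(-10^(2/3)*y/5), y)


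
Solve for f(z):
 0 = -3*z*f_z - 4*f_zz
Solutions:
 f(z) = C1 + C2*erf(sqrt(6)*z/4)


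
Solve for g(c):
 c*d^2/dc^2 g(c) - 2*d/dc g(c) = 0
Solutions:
 g(c) = C1 + C2*c^3


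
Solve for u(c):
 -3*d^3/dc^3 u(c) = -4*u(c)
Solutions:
 u(c) = C3*exp(6^(2/3)*c/3) + (C1*sin(2^(2/3)*3^(1/6)*c/2) + C2*cos(2^(2/3)*3^(1/6)*c/2))*exp(-6^(2/3)*c/6)


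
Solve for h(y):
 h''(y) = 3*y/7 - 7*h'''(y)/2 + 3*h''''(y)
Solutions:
 h(y) = C1 + C2*y + C3*exp(y*(7 - sqrt(97))/12) + C4*exp(y*(7 + sqrt(97))/12) + y^3/14 - 3*y^2/4


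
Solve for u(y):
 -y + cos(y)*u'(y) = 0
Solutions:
 u(y) = C1 + Integral(y/cos(y), y)


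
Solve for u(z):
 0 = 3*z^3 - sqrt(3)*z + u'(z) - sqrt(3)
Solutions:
 u(z) = C1 - 3*z^4/4 + sqrt(3)*z^2/2 + sqrt(3)*z


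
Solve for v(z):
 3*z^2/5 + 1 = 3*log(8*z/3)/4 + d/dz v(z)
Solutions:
 v(z) = C1 + z^3/5 - 3*z*log(z)/4 - 3*z*log(2) + 3*z*log(6)/4 + 7*z/4


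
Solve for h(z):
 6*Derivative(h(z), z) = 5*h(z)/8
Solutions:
 h(z) = C1*exp(5*z/48)


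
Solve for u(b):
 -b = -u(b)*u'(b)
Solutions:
 u(b) = -sqrt(C1 + b^2)
 u(b) = sqrt(C1 + b^2)


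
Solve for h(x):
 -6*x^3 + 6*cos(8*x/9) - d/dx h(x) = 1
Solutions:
 h(x) = C1 - 3*x^4/2 - x + 27*sin(8*x/9)/4


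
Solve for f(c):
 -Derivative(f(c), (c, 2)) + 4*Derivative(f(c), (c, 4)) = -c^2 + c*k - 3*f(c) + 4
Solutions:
 f(c) = -c^2/3 + c*k/3 + (C1*sin(sqrt(2)*3^(1/4)*c*sin(atan(sqrt(47))/2)/2) + C2*cos(sqrt(2)*3^(1/4)*c*sin(atan(sqrt(47))/2)/2))*exp(-sqrt(2)*3^(1/4)*c*cos(atan(sqrt(47))/2)/2) + (C3*sin(sqrt(2)*3^(1/4)*c*sin(atan(sqrt(47))/2)/2) + C4*cos(sqrt(2)*3^(1/4)*c*sin(atan(sqrt(47))/2)/2))*exp(sqrt(2)*3^(1/4)*c*cos(atan(sqrt(47))/2)/2) + 10/9


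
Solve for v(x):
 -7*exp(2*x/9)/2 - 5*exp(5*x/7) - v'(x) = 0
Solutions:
 v(x) = C1 - 63*exp(2*x/9)/4 - 7*exp(5*x/7)


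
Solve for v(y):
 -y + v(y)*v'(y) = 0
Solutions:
 v(y) = -sqrt(C1 + y^2)
 v(y) = sqrt(C1 + y^2)


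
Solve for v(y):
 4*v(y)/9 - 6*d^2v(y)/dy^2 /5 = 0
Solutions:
 v(y) = C1*exp(-sqrt(30)*y/9) + C2*exp(sqrt(30)*y/9)


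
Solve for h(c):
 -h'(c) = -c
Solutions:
 h(c) = C1 + c^2/2


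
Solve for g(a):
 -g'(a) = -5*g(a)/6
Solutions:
 g(a) = C1*exp(5*a/6)


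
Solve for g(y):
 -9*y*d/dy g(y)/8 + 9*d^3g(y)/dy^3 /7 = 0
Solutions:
 g(y) = C1 + Integral(C2*airyai(7^(1/3)*y/2) + C3*airybi(7^(1/3)*y/2), y)


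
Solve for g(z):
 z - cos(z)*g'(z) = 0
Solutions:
 g(z) = C1 + Integral(z/cos(z), z)


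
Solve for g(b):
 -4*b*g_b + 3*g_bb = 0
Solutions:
 g(b) = C1 + C2*erfi(sqrt(6)*b/3)


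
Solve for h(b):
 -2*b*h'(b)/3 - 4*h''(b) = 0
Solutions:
 h(b) = C1 + C2*erf(sqrt(3)*b/6)


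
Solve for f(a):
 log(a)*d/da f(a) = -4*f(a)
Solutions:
 f(a) = C1*exp(-4*li(a))


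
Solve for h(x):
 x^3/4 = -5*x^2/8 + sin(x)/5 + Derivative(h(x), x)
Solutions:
 h(x) = C1 + x^4/16 + 5*x^3/24 + cos(x)/5


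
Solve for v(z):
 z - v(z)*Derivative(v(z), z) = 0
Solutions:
 v(z) = -sqrt(C1 + z^2)
 v(z) = sqrt(C1 + z^2)


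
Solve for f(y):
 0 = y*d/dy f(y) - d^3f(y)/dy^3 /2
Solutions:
 f(y) = C1 + Integral(C2*airyai(2^(1/3)*y) + C3*airybi(2^(1/3)*y), y)


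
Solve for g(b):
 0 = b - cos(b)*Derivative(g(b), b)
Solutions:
 g(b) = C1 + Integral(b/cos(b), b)


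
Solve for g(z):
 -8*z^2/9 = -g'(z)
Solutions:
 g(z) = C1 + 8*z^3/27


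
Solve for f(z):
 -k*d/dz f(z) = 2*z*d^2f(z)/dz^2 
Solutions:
 f(z) = C1 + z^(1 - re(k)/2)*(C2*sin(log(z)*Abs(im(k))/2) + C3*cos(log(z)*im(k)/2))


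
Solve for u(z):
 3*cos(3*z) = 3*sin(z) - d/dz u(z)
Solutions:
 u(z) = C1 - sin(3*z) - 3*cos(z)


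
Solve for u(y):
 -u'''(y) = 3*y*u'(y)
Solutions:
 u(y) = C1 + Integral(C2*airyai(-3^(1/3)*y) + C3*airybi(-3^(1/3)*y), y)


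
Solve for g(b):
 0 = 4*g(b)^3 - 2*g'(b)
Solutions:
 g(b) = -sqrt(2)*sqrt(-1/(C1 + 2*b))/2
 g(b) = sqrt(2)*sqrt(-1/(C1 + 2*b))/2


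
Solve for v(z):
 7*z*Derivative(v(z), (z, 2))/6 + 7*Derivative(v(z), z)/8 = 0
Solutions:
 v(z) = C1 + C2*z^(1/4)


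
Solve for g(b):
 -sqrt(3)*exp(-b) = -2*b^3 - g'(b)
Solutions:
 g(b) = C1 - b^4/2 - sqrt(3)*exp(-b)


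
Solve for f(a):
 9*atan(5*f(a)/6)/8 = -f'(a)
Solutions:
 Integral(1/atan(5*_y/6), (_y, f(a))) = C1 - 9*a/8


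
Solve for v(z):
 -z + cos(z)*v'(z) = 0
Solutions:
 v(z) = C1 + Integral(z/cos(z), z)


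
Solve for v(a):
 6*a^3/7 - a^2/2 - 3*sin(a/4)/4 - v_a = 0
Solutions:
 v(a) = C1 + 3*a^4/14 - a^3/6 + 3*cos(a/4)


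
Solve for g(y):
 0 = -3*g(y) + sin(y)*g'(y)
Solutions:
 g(y) = C1*(cos(y) - 1)^(3/2)/(cos(y) + 1)^(3/2)


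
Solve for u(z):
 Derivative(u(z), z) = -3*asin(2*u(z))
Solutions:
 Integral(1/asin(2*_y), (_y, u(z))) = C1 - 3*z


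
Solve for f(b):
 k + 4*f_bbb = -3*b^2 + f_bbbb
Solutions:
 f(b) = C1 + C2*b + C3*b^2 + C4*exp(4*b) - b^5/80 - b^4/64 + b^3*(-8*k - 3)/192


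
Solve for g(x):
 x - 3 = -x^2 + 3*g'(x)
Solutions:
 g(x) = C1 + x^3/9 + x^2/6 - x


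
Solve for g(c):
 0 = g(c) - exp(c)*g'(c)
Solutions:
 g(c) = C1*exp(-exp(-c))


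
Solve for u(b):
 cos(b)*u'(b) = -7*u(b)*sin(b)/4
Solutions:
 u(b) = C1*cos(b)^(7/4)


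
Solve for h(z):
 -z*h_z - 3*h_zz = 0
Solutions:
 h(z) = C1 + C2*erf(sqrt(6)*z/6)


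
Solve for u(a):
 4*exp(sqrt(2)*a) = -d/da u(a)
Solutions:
 u(a) = C1 - 2*sqrt(2)*exp(sqrt(2)*a)


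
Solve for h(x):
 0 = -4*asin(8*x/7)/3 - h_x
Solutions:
 h(x) = C1 - 4*x*asin(8*x/7)/3 - sqrt(49 - 64*x^2)/6


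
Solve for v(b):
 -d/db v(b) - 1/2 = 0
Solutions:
 v(b) = C1 - b/2


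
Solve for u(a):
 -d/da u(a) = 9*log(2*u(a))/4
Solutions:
 4*Integral(1/(log(_y) + log(2)), (_y, u(a)))/9 = C1 - a


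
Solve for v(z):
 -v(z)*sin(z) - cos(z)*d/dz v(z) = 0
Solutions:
 v(z) = C1*cos(z)


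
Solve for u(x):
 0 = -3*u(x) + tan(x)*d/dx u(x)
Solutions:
 u(x) = C1*sin(x)^3


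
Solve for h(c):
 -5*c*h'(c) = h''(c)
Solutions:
 h(c) = C1 + C2*erf(sqrt(10)*c/2)


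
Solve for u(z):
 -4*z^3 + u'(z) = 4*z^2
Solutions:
 u(z) = C1 + z^4 + 4*z^3/3


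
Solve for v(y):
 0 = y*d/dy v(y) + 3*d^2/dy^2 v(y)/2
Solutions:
 v(y) = C1 + C2*erf(sqrt(3)*y/3)


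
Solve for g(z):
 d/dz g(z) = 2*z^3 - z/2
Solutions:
 g(z) = C1 + z^4/2 - z^2/4


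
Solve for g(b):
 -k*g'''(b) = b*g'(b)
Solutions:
 g(b) = C1 + Integral(C2*airyai(b*(-1/k)^(1/3)) + C3*airybi(b*(-1/k)^(1/3)), b)


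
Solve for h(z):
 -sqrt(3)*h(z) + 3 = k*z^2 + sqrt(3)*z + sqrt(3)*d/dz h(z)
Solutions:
 h(z) = C1*exp(-z) - sqrt(3)*k*z^2/3 + 2*sqrt(3)*k*z/3 - 2*sqrt(3)*k/3 - z + 1 + sqrt(3)


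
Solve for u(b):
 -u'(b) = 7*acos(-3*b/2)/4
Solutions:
 u(b) = C1 - 7*b*acos(-3*b/2)/4 - 7*sqrt(4 - 9*b^2)/12


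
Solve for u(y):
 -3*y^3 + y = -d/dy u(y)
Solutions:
 u(y) = C1 + 3*y^4/4 - y^2/2


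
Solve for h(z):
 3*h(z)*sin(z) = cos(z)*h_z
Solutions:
 h(z) = C1/cos(z)^3


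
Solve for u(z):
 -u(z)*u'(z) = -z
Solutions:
 u(z) = -sqrt(C1 + z^2)
 u(z) = sqrt(C1 + z^2)


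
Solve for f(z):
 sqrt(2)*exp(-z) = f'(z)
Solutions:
 f(z) = C1 - sqrt(2)*exp(-z)


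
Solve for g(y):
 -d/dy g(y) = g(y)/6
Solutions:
 g(y) = C1*exp(-y/6)


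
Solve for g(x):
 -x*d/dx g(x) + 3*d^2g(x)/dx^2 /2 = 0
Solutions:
 g(x) = C1 + C2*erfi(sqrt(3)*x/3)


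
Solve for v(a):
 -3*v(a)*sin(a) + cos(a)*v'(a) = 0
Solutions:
 v(a) = C1/cos(a)^3


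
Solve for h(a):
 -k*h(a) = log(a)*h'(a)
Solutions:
 h(a) = C1*exp(-k*li(a))


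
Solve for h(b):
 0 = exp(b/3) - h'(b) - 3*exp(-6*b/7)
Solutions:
 h(b) = C1 + 3*exp(b/3) + 7*exp(-6*b/7)/2


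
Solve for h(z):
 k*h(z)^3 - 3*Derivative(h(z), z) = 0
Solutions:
 h(z) = -sqrt(6)*sqrt(-1/(C1 + k*z))/2
 h(z) = sqrt(6)*sqrt(-1/(C1 + k*z))/2


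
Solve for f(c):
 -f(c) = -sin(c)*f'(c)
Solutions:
 f(c) = C1*sqrt(cos(c) - 1)/sqrt(cos(c) + 1)


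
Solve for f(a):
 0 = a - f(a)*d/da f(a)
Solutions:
 f(a) = -sqrt(C1 + a^2)
 f(a) = sqrt(C1 + a^2)


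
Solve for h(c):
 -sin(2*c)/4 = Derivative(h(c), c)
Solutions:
 h(c) = C1 + cos(2*c)/8


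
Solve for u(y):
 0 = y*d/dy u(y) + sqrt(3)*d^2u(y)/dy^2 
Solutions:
 u(y) = C1 + C2*erf(sqrt(2)*3^(3/4)*y/6)


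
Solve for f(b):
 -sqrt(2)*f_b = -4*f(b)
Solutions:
 f(b) = C1*exp(2*sqrt(2)*b)


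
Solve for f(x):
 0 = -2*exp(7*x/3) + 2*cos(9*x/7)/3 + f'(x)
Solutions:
 f(x) = C1 + 6*exp(7*x/3)/7 - 14*sin(9*x/7)/27


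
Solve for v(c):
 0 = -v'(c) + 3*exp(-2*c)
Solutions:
 v(c) = C1 - 3*exp(-2*c)/2


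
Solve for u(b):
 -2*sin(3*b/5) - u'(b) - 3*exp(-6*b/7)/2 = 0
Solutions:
 u(b) = C1 + 10*cos(3*b/5)/3 + 7*exp(-6*b/7)/4


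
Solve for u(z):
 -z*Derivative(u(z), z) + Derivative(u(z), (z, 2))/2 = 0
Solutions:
 u(z) = C1 + C2*erfi(z)


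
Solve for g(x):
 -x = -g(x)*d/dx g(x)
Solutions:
 g(x) = -sqrt(C1 + x^2)
 g(x) = sqrt(C1 + x^2)


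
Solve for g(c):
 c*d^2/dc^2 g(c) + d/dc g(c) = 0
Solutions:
 g(c) = C1 + C2*log(c)


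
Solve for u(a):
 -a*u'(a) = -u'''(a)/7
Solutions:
 u(a) = C1 + Integral(C2*airyai(7^(1/3)*a) + C3*airybi(7^(1/3)*a), a)


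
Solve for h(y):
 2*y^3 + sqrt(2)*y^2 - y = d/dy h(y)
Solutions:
 h(y) = C1 + y^4/2 + sqrt(2)*y^3/3 - y^2/2


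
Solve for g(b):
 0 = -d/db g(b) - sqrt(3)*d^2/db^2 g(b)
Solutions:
 g(b) = C1 + C2*exp(-sqrt(3)*b/3)


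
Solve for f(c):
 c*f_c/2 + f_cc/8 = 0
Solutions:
 f(c) = C1 + C2*erf(sqrt(2)*c)


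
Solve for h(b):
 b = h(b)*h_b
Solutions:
 h(b) = -sqrt(C1 + b^2)
 h(b) = sqrt(C1 + b^2)


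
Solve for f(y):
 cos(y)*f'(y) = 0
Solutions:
 f(y) = C1


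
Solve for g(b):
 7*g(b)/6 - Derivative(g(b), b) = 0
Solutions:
 g(b) = C1*exp(7*b/6)


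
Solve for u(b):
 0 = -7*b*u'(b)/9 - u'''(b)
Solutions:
 u(b) = C1 + Integral(C2*airyai(-21^(1/3)*b/3) + C3*airybi(-21^(1/3)*b/3), b)


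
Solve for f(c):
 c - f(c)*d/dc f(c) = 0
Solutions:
 f(c) = -sqrt(C1 + c^2)
 f(c) = sqrt(C1 + c^2)


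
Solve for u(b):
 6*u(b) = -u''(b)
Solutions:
 u(b) = C1*sin(sqrt(6)*b) + C2*cos(sqrt(6)*b)


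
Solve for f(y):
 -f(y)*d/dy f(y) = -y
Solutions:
 f(y) = -sqrt(C1 + y^2)
 f(y) = sqrt(C1 + y^2)


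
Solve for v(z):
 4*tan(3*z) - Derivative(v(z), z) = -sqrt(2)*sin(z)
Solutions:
 v(z) = C1 - 4*log(cos(3*z))/3 - sqrt(2)*cos(z)


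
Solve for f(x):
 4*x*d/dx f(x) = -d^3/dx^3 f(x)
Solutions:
 f(x) = C1 + Integral(C2*airyai(-2^(2/3)*x) + C3*airybi(-2^(2/3)*x), x)


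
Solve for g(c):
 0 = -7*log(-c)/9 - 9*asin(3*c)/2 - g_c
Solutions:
 g(c) = C1 - 7*c*log(-c)/9 - 9*c*asin(3*c)/2 + 7*c/9 - 3*sqrt(1 - 9*c^2)/2


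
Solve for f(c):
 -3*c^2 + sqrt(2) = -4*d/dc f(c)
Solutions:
 f(c) = C1 + c^3/4 - sqrt(2)*c/4


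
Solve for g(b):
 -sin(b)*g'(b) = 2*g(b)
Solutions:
 g(b) = C1*(cos(b) + 1)/(cos(b) - 1)


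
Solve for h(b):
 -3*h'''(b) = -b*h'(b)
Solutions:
 h(b) = C1 + Integral(C2*airyai(3^(2/3)*b/3) + C3*airybi(3^(2/3)*b/3), b)


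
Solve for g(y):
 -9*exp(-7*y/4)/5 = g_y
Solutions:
 g(y) = C1 + 36*exp(-7*y/4)/35


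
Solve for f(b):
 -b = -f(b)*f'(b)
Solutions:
 f(b) = -sqrt(C1 + b^2)
 f(b) = sqrt(C1 + b^2)


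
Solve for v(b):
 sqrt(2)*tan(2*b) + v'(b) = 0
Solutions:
 v(b) = C1 + sqrt(2)*log(cos(2*b))/2


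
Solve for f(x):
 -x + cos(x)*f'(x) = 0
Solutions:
 f(x) = C1 + Integral(x/cos(x), x)


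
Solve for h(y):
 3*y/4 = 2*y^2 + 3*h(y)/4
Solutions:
 h(y) = y*(3 - 8*y)/3


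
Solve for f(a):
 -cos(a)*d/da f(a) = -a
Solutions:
 f(a) = C1 + Integral(a/cos(a), a)


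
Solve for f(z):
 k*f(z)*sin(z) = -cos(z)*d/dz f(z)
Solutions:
 f(z) = C1*exp(k*log(cos(z)))


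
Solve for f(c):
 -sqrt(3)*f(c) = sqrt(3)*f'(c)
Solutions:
 f(c) = C1*exp(-c)


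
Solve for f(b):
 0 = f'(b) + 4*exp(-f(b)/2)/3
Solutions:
 f(b) = 2*log(C1 - 2*b/3)


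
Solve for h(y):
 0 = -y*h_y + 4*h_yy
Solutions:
 h(y) = C1 + C2*erfi(sqrt(2)*y/4)


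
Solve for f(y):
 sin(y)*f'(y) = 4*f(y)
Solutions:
 f(y) = C1*(cos(y)^2 - 2*cos(y) + 1)/(cos(y)^2 + 2*cos(y) + 1)


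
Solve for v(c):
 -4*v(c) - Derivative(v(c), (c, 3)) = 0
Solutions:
 v(c) = C3*exp(-2^(2/3)*c) + (C1*sin(2^(2/3)*sqrt(3)*c/2) + C2*cos(2^(2/3)*sqrt(3)*c/2))*exp(2^(2/3)*c/2)


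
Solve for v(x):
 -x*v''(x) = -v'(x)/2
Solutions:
 v(x) = C1 + C2*x^(3/2)


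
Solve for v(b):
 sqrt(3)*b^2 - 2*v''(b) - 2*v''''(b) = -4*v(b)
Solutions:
 v(b) = C1*exp(-b) + C2*exp(b) + C3*sin(sqrt(2)*b) + C4*cos(sqrt(2)*b) - sqrt(3)*b^2/4 - sqrt(3)/4


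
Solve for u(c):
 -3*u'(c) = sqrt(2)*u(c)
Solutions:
 u(c) = C1*exp(-sqrt(2)*c/3)


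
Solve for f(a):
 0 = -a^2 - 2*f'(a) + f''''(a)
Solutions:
 f(a) = C1 + C4*exp(2^(1/3)*a) - a^3/6 + (C2*sin(2^(1/3)*sqrt(3)*a/2) + C3*cos(2^(1/3)*sqrt(3)*a/2))*exp(-2^(1/3)*a/2)


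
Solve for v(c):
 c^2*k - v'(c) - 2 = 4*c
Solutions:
 v(c) = C1 + c^3*k/3 - 2*c^2 - 2*c


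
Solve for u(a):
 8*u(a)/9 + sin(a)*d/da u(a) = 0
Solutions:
 u(a) = C1*(cos(a) + 1)^(4/9)/(cos(a) - 1)^(4/9)


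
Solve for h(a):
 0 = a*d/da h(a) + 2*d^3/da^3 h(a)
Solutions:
 h(a) = C1 + Integral(C2*airyai(-2^(2/3)*a/2) + C3*airybi(-2^(2/3)*a/2), a)


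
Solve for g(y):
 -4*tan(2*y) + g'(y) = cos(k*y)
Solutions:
 g(y) = C1 + Piecewise((sin(k*y)/k, Ne(k, 0)), (y, True)) - 2*log(cos(2*y))


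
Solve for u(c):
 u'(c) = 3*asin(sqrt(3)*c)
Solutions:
 u(c) = C1 + 3*c*asin(sqrt(3)*c) + sqrt(3)*sqrt(1 - 3*c^2)


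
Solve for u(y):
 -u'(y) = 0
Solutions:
 u(y) = C1


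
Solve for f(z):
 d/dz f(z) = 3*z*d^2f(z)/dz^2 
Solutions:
 f(z) = C1 + C2*z^(4/3)


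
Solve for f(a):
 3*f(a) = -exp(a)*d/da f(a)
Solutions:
 f(a) = C1*exp(3*exp(-a))


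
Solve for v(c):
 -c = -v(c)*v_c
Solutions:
 v(c) = -sqrt(C1 + c^2)
 v(c) = sqrt(C1 + c^2)


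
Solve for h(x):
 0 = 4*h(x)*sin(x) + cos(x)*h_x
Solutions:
 h(x) = C1*cos(x)^4


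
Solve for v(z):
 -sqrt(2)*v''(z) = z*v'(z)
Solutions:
 v(z) = C1 + C2*erf(2^(1/4)*z/2)


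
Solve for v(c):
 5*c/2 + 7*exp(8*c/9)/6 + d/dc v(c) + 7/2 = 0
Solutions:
 v(c) = C1 - 5*c^2/4 - 7*c/2 - 21*exp(8*c/9)/16


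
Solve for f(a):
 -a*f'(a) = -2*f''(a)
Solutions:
 f(a) = C1 + C2*erfi(a/2)


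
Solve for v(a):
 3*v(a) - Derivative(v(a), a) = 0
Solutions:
 v(a) = C1*exp(3*a)


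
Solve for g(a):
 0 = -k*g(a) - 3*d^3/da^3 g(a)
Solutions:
 g(a) = C1*exp(3^(2/3)*a*(-k)^(1/3)/3) + C2*exp(a*(-k)^(1/3)*(-3^(2/3) + 3*3^(1/6)*I)/6) + C3*exp(-a*(-k)^(1/3)*(3^(2/3) + 3*3^(1/6)*I)/6)


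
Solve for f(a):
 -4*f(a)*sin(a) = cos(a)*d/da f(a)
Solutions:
 f(a) = C1*cos(a)^4


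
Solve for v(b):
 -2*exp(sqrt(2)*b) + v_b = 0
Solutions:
 v(b) = C1 + sqrt(2)*exp(sqrt(2)*b)


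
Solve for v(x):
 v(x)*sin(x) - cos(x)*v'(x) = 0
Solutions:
 v(x) = C1/cos(x)


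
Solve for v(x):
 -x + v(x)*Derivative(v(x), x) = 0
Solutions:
 v(x) = -sqrt(C1 + x^2)
 v(x) = sqrt(C1 + x^2)


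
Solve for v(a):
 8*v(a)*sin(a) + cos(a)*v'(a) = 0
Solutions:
 v(a) = C1*cos(a)^8


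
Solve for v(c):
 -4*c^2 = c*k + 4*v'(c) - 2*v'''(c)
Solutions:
 v(c) = C1 + C2*exp(-sqrt(2)*c) + C3*exp(sqrt(2)*c) - c^3/3 - c^2*k/8 - c


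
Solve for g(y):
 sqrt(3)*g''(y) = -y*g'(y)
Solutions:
 g(y) = C1 + C2*erf(sqrt(2)*3^(3/4)*y/6)


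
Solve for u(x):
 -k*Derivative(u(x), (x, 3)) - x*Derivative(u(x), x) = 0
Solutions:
 u(x) = C1 + Integral(C2*airyai(x*(-1/k)^(1/3)) + C3*airybi(x*(-1/k)^(1/3)), x)


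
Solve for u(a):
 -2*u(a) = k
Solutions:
 u(a) = -k/2


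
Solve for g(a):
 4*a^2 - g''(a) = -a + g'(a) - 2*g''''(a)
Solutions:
 g(a) = C1 + C4*exp(a) + 4*a^3/3 - 7*a^2/2 + 7*a + (C2*sin(a/2) + C3*cos(a/2))*exp(-a/2)


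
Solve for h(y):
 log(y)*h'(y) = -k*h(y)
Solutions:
 h(y) = C1*exp(-k*li(y))


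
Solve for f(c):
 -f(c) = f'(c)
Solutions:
 f(c) = C1*exp(-c)


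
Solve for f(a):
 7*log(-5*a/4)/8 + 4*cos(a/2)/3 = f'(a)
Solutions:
 f(a) = C1 + 7*a*log(-a)/8 - 7*a*log(2)/4 - 7*a/8 + 7*a*log(5)/8 + 8*sin(a/2)/3


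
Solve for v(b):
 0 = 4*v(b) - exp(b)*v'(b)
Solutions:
 v(b) = C1*exp(-4*exp(-b))


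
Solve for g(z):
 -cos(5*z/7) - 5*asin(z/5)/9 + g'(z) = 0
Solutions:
 g(z) = C1 + 5*z*asin(z/5)/9 + 5*sqrt(25 - z^2)/9 + 7*sin(5*z/7)/5


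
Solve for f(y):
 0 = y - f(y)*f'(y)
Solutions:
 f(y) = -sqrt(C1 + y^2)
 f(y) = sqrt(C1 + y^2)


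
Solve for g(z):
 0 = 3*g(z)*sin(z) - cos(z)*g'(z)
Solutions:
 g(z) = C1/cos(z)^3


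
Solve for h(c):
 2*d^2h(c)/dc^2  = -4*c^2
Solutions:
 h(c) = C1 + C2*c - c^4/6


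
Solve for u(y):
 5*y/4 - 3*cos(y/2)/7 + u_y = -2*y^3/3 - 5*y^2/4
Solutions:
 u(y) = C1 - y^4/6 - 5*y^3/12 - 5*y^2/8 + 6*sin(y/2)/7


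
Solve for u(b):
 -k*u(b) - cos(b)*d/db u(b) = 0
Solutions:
 u(b) = C1*exp(k*(log(sin(b) - 1) - log(sin(b) + 1))/2)


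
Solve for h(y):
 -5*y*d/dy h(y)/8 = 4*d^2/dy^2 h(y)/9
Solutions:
 h(y) = C1 + C2*erf(3*sqrt(5)*y/8)


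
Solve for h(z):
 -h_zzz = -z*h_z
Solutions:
 h(z) = C1 + Integral(C2*airyai(z) + C3*airybi(z), z)


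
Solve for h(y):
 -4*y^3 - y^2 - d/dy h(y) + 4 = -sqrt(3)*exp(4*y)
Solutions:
 h(y) = C1 - y^4 - y^3/3 + 4*y + sqrt(3)*exp(4*y)/4


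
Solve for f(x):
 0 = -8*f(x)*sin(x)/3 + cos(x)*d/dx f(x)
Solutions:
 f(x) = C1/cos(x)^(8/3)


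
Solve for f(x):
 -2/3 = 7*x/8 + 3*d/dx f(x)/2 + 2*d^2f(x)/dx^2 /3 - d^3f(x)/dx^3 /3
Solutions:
 f(x) = C1 + C2*exp(x*(1 - sqrt(22)/2)) + C3*exp(x*(1 + sqrt(22)/2)) - 7*x^2/24 - 5*x/27


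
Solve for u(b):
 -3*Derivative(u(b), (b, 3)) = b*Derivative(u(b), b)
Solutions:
 u(b) = C1 + Integral(C2*airyai(-3^(2/3)*b/3) + C3*airybi(-3^(2/3)*b/3), b)


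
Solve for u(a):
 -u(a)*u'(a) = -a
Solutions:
 u(a) = -sqrt(C1 + a^2)
 u(a) = sqrt(C1 + a^2)


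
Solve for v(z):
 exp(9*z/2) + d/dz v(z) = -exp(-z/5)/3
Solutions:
 v(z) = C1 - 2*exp(9*z/2)/9 + 5*exp(-z/5)/3


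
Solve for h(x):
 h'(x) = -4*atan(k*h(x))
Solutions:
 Integral(1/atan(_y*k), (_y, h(x))) = C1 - 4*x


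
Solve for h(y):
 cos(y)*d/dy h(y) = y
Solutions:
 h(y) = C1 + Integral(y/cos(y), y)


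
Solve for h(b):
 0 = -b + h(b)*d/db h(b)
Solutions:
 h(b) = -sqrt(C1 + b^2)
 h(b) = sqrt(C1 + b^2)


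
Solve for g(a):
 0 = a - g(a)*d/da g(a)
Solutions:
 g(a) = -sqrt(C1 + a^2)
 g(a) = sqrt(C1 + a^2)


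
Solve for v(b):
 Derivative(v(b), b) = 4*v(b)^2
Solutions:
 v(b) = -1/(C1 + 4*b)


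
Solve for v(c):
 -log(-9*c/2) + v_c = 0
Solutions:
 v(c) = C1 + c*log(-c) + c*(-1 - log(2) + 2*log(3))


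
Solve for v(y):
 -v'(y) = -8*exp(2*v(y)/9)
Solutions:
 v(y) = 9*log(-sqrt(-1/(C1 + 8*y))) - 9*log(2)/2 + 9*log(3)
 v(y) = 9*log(-1/(C1 + 8*y))/2 - 9*log(2)/2 + 9*log(3)


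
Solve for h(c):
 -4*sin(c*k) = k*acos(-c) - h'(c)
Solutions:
 h(c) = C1 + k*(c*acos(-c) + sqrt(1 - c^2)) + 4*Piecewise((-cos(c*k)/k, Ne(k, 0)), (0, True))


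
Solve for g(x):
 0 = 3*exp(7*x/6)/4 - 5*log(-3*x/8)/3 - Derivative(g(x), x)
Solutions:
 g(x) = C1 - 5*x*log(-x)/3 + x*(-5*log(3)/3 + 5/3 + 5*log(2)) + 9*exp(7*x/6)/14


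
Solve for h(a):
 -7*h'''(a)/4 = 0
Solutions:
 h(a) = C1 + C2*a + C3*a^2


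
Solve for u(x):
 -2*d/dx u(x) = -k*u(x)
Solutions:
 u(x) = C1*exp(k*x/2)
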